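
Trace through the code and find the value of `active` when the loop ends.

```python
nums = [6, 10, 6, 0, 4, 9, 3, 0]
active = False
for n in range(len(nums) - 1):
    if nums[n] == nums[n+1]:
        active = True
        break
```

Let's trace through this code step by step.

Initialize: nums = [6, 10, 6, 0, 4, 9, 3, 0]
Initialize: active = False
Entering loop: for n in range(len(nums) - 1):
After iteration 1: n = 0, active = False
After iteration 2: n = 1, active = False
After iteration 3: n = 2, active = False
After iteration 4: n = 3, active = False
After iteration 5: n = 4, active = False
After iteration 6: n = 5, active = False
After iteration 7: n = 6, active = False
Loop ends.

Final answer: False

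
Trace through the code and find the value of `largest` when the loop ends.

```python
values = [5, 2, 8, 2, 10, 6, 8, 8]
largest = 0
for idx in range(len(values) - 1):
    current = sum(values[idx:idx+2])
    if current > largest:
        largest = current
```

Let's trace through this code step by step.

Initialize: values = [5, 2, 8, 2, 10, 6, 8, 8]
Initialize: largest = 0
Entering loop: for idx in range(len(values) - 1):
After iteration 1: idx = 0, largest = 7, current = 7
After iteration 2: idx = 1, largest = 10, current = 10
After iteration 3: idx = 2, largest = 10, current = 10
After iteration 4: idx = 3, largest = 12, current = 12
After iteration 5: idx = 4, largest = 16, current = 16
After iteration 6: idx = 5, largest = 16, current = 14
After iteration 7: idx = 6, largest = 16, current = 16
Loop ends.

Final answer: 16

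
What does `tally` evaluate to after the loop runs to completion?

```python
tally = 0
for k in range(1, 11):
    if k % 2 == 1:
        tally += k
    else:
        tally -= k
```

Let's trace through this code step by step.

Initialize: tally = 0
Entering loop: for k in range(1, 11):
After iteration 1: k = 1, tally = 1
After iteration 2: k = 2, tally = -1
After iteration 3: k = 3, tally = 2
After iteration 4: k = 4, tally = -2
After iteration 5: k = 5, tally = 3
After iteration 6: k = 6, tally = -3
After iteration 7: k = 7, tally = 4
After iteration 8: k = 8, tally = -4
After iteration 9: k = 9, tally = 5
After iteration 10: k = 10, tally = -5
Loop ends.

Final answer: -5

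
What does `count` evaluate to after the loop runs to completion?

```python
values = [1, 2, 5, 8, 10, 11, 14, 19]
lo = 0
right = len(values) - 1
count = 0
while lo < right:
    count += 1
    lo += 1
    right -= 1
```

Let's trace through this code step by step.

Initialize: values = [1, 2, 5, 8, 10, 11, 14, 19]
Initialize: lo = 0
Initialize: right = 7
Initialize: count = 0
Entering loop: while lo < right:
After iteration 1: lo = 1, right = 6, count = 1
After iteration 2: lo = 2, right = 5, count = 2
After iteration 3: lo = 3, right = 4, count = 3
After iteration 4: lo = 4, right = 3, count = 4
Loop ends.

Final answer: 4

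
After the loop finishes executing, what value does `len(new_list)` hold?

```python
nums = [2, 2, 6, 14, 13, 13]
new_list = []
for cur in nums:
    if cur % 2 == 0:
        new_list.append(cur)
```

Let's trace through this code step by step.

Initialize: nums = [2, 2, 6, 14, 13, 13]
Initialize: new_list = []
Entering loop: for cur in nums:
After iteration 1: cur = 2, new_list = [2]
After iteration 2: cur = 2, new_list = [2, 2]
After iteration 3: cur = 6, new_list = [2, 2, 6]
After iteration 4: cur = 14, new_list = [2, 2, 6, 14]
After iteration 5: cur = 13, new_list = [2, 2, 6, 14]
After iteration 6: cur = 13, new_list = [2, 2, 6, 14]
Loop ends.
len(new_list) = 4

Final answer: 4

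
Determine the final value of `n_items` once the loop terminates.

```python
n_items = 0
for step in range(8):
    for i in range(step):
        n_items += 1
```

Let's trace through this code step by step.

Initialize: n_items = 0
Entering loop: for step in range(8):
After iteration 1: step = 0, n_items = 0
After iteration 2: step = 1, n_items = 1, i = 0
After iteration 3: step = 2, n_items = 3, i = 1
After iteration 4: step = 3, n_items = 6, i = 2
After iteration 5: step = 4, n_items = 10, i = 3
After iteration 6: step = 5, n_items = 15, i = 4
After iteration 7: step = 6, n_items = 21, i = 5
After iteration 8: step = 7, n_items = 28, i = 6
Loop ends.

Final answer: 28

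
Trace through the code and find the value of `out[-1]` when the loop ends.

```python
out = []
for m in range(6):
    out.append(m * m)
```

Let's trace through this code step by step.

Initialize: out = []
Entering loop: for m in range(6):
After iteration 1: m = 0, out = [0]
After iteration 2: m = 1, out = [0, 1]
After iteration 3: m = 2, out = [0, 1, 4]
After iteration 4: m = 3, out = [0, 1, 4, 9]
After iteration 5: m = 4, out = [0, 1, 4, 9, 16]
After iteration 6: m = 5, out = [0, 1, 4, 9, 16, 25]
Loop ends.
out[-1] = 25

Final answer: 25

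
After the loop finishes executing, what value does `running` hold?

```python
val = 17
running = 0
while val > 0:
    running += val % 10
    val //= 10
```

Let's trace through this code step by step.

Initialize: val = 17
Initialize: running = 0
Entering loop: while val > 0:
After iteration 1: val = 1, running = 7
After iteration 2: val = 0, running = 8
Loop ends.

Final answer: 8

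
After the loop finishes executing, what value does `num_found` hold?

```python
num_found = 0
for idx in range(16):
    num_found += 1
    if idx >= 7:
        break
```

Let's trace through this code step by step.

Initialize: num_found = 0
Entering loop: for idx in range(16):
After iteration 1: idx = 0, num_found = 1
After iteration 2: idx = 1, num_found = 2
After iteration 3: idx = 2, num_found = 3
After iteration 4: idx = 3, num_found = 4
After iteration 5: idx = 4, num_found = 5
After iteration 6: idx = 5, num_found = 6
After iteration 7: idx = 6, num_found = 7
After iteration 8: idx = 7, num_found = 8
Loop ends.

Final answer: 8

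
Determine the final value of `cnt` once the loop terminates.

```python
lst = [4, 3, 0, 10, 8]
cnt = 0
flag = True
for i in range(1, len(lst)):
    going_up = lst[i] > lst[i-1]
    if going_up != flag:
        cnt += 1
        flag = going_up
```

Let's trace through this code step by step.

Initialize: lst = [4, 3, 0, 10, 8]
Initialize: cnt = 0
Initialize: flag = True
Entering loop: for i in range(1, len(lst)):
After iteration 1: i = 1, cnt = 1, flag = False, going_up = False
After iteration 2: i = 2, cnt = 1, flag = False, going_up = False
After iteration 3: i = 3, cnt = 2, flag = True, going_up = True
After iteration 4: i = 4, cnt = 3, flag = False, going_up = False
Loop ends.

Final answer: 3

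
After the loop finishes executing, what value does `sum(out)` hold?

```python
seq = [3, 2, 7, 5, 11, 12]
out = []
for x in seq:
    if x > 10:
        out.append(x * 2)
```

Let's trace through this code step by step.

Initialize: seq = [3, 2, 7, 5, 11, 12]
Initialize: out = []
Entering loop: for x in seq:
After iteration 1: x = 3, out = []
After iteration 2: x = 2, out = []
After iteration 3: x = 7, out = []
After iteration 4: x = 5, out = []
After iteration 5: x = 11, out = [22]
After iteration 6: x = 12, out = [22, 24]
Loop ends.
sum(out) = 46

Final answer: 46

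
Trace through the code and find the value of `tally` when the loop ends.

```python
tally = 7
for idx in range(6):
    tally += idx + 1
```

Let's trace through this code step by step.

Initialize: tally = 7
Entering loop: for idx in range(6):
After iteration 1: idx = 0, tally = 8
After iteration 2: idx = 1, tally = 10
After iteration 3: idx = 2, tally = 13
After iteration 4: idx = 3, tally = 17
After iteration 5: idx = 4, tally = 22
After iteration 6: idx = 5, tally = 28
Loop ends.

Final answer: 28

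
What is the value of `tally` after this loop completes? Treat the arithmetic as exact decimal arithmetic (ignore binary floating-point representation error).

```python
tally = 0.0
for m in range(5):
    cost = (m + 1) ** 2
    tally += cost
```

Let's trace through this code step by step.

Initialize: tally = 0.0
Entering loop: for m in range(5):
After iteration 1: m = 0, tally = 1.0, cost = 1
After iteration 2: m = 1, tally = 5.0, cost = 4
After iteration 3: m = 2, tally = 14.0, cost = 9
After iteration 4: m = 3, tally = 30.0, cost = 16
After iteration 5: m = 4, tally = 55.0, cost = 25
Loop ends.

Final answer: 55.0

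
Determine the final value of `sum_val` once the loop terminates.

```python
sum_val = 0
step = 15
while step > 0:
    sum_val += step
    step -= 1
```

Let's trace through this code step by step.

Initialize: sum_val = 0
Initialize: step = 15
Entering loop: while step > 0:
After iteration 1: sum_val = 15, step = 14
After iteration 2: sum_val = 29, step = 13
After iteration 3: sum_val = 42, step = 12
After iteration 4: sum_val = 54, step = 11
After iteration 5: sum_val = 65, step = 10
After iteration 6: sum_val = 75, step = 9
After iteration 7: sum_val = 84, step = 8
After iteration 8: sum_val = 92, step = 7
After iteration 9: sum_val = 99, step = 6
After iteration 10: sum_val = 105, step = 5
After iteration 11: sum_val = 110, step = 4
After iteration 12: sum_val = 114, step = 3
After iteration 13: sum_val = 117, step = 2
After iteration 14: sum_val = 119, step = 1
After iteration 15: sum_val = 120, step = 0
Loop ends.

Final answer: 120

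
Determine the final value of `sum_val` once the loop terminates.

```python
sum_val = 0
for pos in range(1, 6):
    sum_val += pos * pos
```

Let's trace through this code step by step.

Initialize: sum_val = 0
Entering loop: for pos in range(1, 6):
After iteration 1: pos = 1, sum_val = 1
After iteration 2: pos = 2, sum_val = 5
After iteration 3: pos = 3, sum_val = 14
After iteration 4: pos = 4, sum_val = 30
After iteration 5: pos = 5, sum_val = 55
Loop ends.

Final answer: 55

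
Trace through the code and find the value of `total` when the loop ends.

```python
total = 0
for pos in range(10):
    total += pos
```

Let's trace through this code step by step.

Initialize: total = 0
Entering loop: for pos in range(10):
After iteration 1: pos = 0, total = 0
After iteration 2: pos = 1, total = 1
After iteration 3: pos = 2, total = 3
After iteration 4: pos = 3, total = 6
After iteration 5: pos = 4, total = 10
After iteration 6: pos = 5, total = 15
After iteration 7: pos = 6, total = 21
After iteration 8: pos = 7, total = 28
After iteration 9: pos = 8, total = 36
After iteration 10: pos = 9, total = 45
Loop ends.

Final answer: 45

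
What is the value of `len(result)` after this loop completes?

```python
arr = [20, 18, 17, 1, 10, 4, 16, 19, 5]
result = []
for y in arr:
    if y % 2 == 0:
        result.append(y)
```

Let's trace through this code step by step.

Initialize: arr = [20, 18, 17, 1, 10, 4, 16, 19, 5]
Initialize: result = []
Entering loop: for y in arr:
After iteration 1: y = 20, result = [20]
After iteration 2: y = 18, result = [20, 18]
After iteration 3: y = 17, result = [20, 18]
After iteration 4: y = 1, result = [20, 18]
After iteration 5: y = 10, result = [20, 18, 10]
After iteration 6: y = 4, result = [20, 18, 10, 4]
After iteration 7: y = 16, result = [20, 18, 10, 4, 16]
After iteration 8: y = 19, result = [20, 18, 10, 4, 16]
After iteration 9: y = 5, result = [20, 18, 10, 4, 16]
Loop ends.
len(result) = 5

Final answer: 5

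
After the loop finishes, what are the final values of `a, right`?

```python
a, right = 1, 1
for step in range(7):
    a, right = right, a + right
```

Let's trace through this code step by step.

Initialize: a = 1
Initialize: right = 1
Entering loop: for step in range(7):
After iteration 1: step = 0, a = 1, right = 2
After iteration 2: step = 1, a = 2, right = 3
After iteration 3: step = 2, a = 3, right = 5
After iteration 4: step = 3, a = 5, right = 8
After iteration 5: step = 4, a = 8, right = 13
After iteration 6: step = 5, a = 13, right = 21
After iteration 7: step = 6, a = 21, right = 34
Loop ends.

Final answer: 21, 34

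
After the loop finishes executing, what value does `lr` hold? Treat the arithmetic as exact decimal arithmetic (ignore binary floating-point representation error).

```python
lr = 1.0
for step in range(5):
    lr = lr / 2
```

Let's trace through this code step by step.

Initialize: lr = 1.0
Entering loop: for step in range(5):
After iteration 1: step = 0, lr = 0.5
After iteration 2: step = 1, lr = 0.25
After iteration 3: step = 2, lr = 0.125
After iteration 4: step = 3, lr = 0.0625
After iteration 5: step = 4, lr = 0.03125
Loop ends.

Final answer: 0.03125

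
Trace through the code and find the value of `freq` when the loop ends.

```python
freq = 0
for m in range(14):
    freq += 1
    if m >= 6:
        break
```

Let's trace through this code step by step.

Initialize: freq = 0
Entering loop: for m in range(14):
After iteration 1: m = 0, freq = 1
After iteration 2: m = 1, freq = 2
After iteration 3: m = 2, freq = 3
After iteration 4: m = 3, freq = 4
After iteration 5: m = 4, freq = 5
After iteration 6: m = 5, freq = 6
After iteration 7: m = 6, freq = 7
Loop ends.

Final answer: 7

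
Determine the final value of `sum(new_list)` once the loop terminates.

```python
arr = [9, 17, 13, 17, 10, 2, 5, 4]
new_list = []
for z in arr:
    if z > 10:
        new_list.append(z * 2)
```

Let's trace through this code step by step.

Initialize: arr = [9, 17, 13, 17, 10, 2, 5, 4]
Initialize: new_list = []
Entering loop: for z in arr:
After iteration 1: z = 9, new_list = []
After iteration 2: z = 17, new_list = [34]
After iteration 3: z = 13, new_list = [34, 26]
After iteration 4: z = 17, new_list = [34, 26, 34]
After iteration 5: z = 10, new_list = [34, 26, 34]
After iteration 6: z = 2, new_list = [34, 26, 34]
After iteration 7: z = 5, new_list = [34, 26, 34]
After iteration 8: z = 4, new_list = [34, 26, 34]
Loop ends.
sum(new_list) = 94

Final answer: 94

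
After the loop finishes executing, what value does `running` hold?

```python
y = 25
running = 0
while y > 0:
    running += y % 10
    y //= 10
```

Let's trace through this code step by step.

Initialize: y = 25
Initialize: running = 0
Entering loop: while y > 0:
After iteration 1: y = 2, running = 5
After iteration 2: y = 0, running = 7
Loop ends.

Final answer: 7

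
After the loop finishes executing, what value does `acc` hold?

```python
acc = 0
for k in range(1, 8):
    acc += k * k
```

Let's trace through this code step by step.

Initialize: acc = 0
Entering loop: for k in range(1, 8):
After iteration 1: k = 1, acc = 1
After iteration 2: k = 2, acc = 5
After iteration 3: k = 3, acc = 14
After iteration 4: k = 4, acc = 30
After iteration 5: k = 5, acc = 55
After iteration 6: k = 6, acc = 91
After iteration 7: k = 7, acc = 140
Loop ends.

Final answer: 140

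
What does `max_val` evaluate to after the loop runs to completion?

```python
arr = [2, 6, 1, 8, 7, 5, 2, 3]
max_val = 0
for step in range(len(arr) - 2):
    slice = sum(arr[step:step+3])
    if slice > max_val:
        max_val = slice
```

Let's trace through this code step by step.

Initialize: arr = [2, 6, 1, 8, 7, 5, 2, 3]
Initialize: max_val = 0
Entering loop: for step in range(len(arr) - 2):
After iteration 1: step = 0, max_val = 9, slice = 9
After iteration 2: step = 1, max_val = 15, slice = 15
After iteration 3: step = 2, max_val = 16, slice = 16
After iteration 4: step = 3, max_val = 20, slice = 20
After iteration 5: step = 4, max_val = 20, slice = 14
After iteration 6: step = 5, max_val = 20, slice = 10
Loop ends.

Final answer: 20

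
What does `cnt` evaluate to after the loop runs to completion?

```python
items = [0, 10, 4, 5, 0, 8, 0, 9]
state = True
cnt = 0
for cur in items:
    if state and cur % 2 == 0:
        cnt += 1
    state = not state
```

Let's trace through this code step by step.

Initialize: items = [0, 10, 4, 5, 0, 8, 0, 9]
Initialize: state = True
Initialize: cnt = 0
Entering loop: for cur in items:
After iteration 1: cur = 0, state = False, cnt = 1
After iteration 2: cur = 10, state = True, cnt = 1
After iteration 3: cur = 4, state = False, cnt = 2
After iteration 4: cur = 5, state = True, cnt = 2
After iteration 5: cur = 0, state = False, cnt = 3
After iteration 6: cur = 8, state = True, cnt = 3
After iteration 7: cur = 0, state = False, cnt = 4
After iteration 8: cur = 9, state = True, cnt = 4
Loop ends.

Final answer: 4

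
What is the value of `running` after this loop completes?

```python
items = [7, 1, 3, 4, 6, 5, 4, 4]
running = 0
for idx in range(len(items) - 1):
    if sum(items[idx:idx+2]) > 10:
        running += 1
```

Let's trace through this code step by step.

Initialize: items = [7, 1, 3, 4, 6, 5, 4, 4]
Initialize: running = 0
Entering loop: for idx in range(len(items) - 1):
After iteration 1: idx = 0, running = 0
After iteration 2: idx = 1, running = 0
After iteration 3: idx = 2, running = 0
After iteration 4: idx = 3, running = 0
After iteration 5: idx = 4, running = 1
After iteration 6: idx = 5, running = 1
After iteration 7: idx = 6, running = 1
Loop ends.

Final answer: 1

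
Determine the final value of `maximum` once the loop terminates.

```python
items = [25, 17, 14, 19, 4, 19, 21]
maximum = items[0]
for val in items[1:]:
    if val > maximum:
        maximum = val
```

Let's trace through this code step by step.

Initialize: items = [25, 17, 14, 19, 4, 19, 21]
Initialize: maximum = 25
Entering loop: for val in items[1:]:
After iteration 1: val = 17, maximum = 25
After iteration 2: val = 14, maximum = 25
After iteration 3: val = 19, maximum = 25
After iteration 4: val = 4, maximum = 25
After iteration 5: val = 19, maximum = 25
After iteration 6: val = 21, maximum = 25
Loop ends.

Final answer: 25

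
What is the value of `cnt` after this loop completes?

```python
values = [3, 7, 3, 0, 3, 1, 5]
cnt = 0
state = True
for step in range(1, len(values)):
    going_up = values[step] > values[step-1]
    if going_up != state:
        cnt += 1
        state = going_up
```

Let's trace through this code step by step.

Initialize: values = [3, 7, 3, 0, 3, 1, 5]
Initialize: cnt = 0
Initialize: state = True
Entering loop: for step in range(1, len(values)):
After iteration 1: step = 1, cnt = 0, state = True, going_up = True
After iteration 2: step = 2, cnt = 1, state = False, going_up = False
After iteration 3: step = 3, cnt = 1, state = False, going_up = False
After iteration 4: step = 4, cnt = 2, state = True, going_up = True
After iteration 5: step = 5, cnt = 3, state = False, going_up = False
After iteration 6: step = 6, cnt = 4, state = True, going_up = True
Loop ends.

Final answer: 4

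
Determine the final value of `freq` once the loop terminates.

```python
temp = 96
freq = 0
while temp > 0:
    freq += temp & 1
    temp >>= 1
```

Let's trace through this code step by step.

Initialize: temp = 96
Initialize: freq = 0
Entering loop: while temp > 0:
After iteration 1: temp = 48, freq = 0
After iteration 2: temp = 24, freq = 0
After iteration 3: temp = 12, freq = 0
After iteration 4: temp = 6, freq = 0
After iteration 5: temp = 3, freq = 0
After iteration 6: temp = 1, freq = 1
After iteration 7: temp = 0, freq = 2
Loop ends.

Final answer: 2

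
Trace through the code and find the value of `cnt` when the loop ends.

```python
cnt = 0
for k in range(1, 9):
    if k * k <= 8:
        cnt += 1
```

Let's trace through this code step by step.

Initialize: cnt = 0
Entering loop: for k in range(1, 9):
After iteration 1: k = 1, cnt = 1
After iteration 2: k = 2, cnt = 2
After iteration 3: k = 3, cnt = 2
After iteration 4: k = 4, cnt = 2
After iteration 5: k = 5, cnt = 2
After iteration 6: k = 6, cnt = 2
After iteration 7: k = 7, cnt = 2
After iteration 8: k = 8, cnt = 2
Loop ends.

Final answer: 2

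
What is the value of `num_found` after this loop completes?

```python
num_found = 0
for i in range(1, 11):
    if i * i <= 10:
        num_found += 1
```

Let's trace through this code step by step.

Initialize: num_found = 0
Entering loop: for i in range(1, 11):
After iteration 1: i = 1, num_found = 1
After iteration 2: i = 2, num_found = 2
After iteration 3: i = 3, num_found = 3
After iteration 4: i = 4, num_found = 3
After iteration 5: i = 5, num_found = 3
After iteration 6: i = 6, num_found = 3
After iteration 7: i = 7, num_found = 3
After iteration 8: i = 8, num_found = 3
After iteration 9: i = 9, num_found = 3
After iteration 10: i = 10, num_found = 3
Loop ends.

Final answer: 3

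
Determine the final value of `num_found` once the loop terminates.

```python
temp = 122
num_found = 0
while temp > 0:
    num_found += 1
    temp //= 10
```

Let's trace through this code step by step.

Initialize: temp = 122
Initialize: num_found = 0
Entering loop: while temp > 0:
After iteration 1: temp = 12, num_found = 1
After iteration 2: temp = 1, num_found = 2
After iteration 3: temp = 0, num_found = 3
Loop ends.

Final answer: 3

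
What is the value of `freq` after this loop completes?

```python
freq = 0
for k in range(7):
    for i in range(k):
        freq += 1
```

Let's trace through this code step by step.

Initialize: freq = 0
Entering loop: for k in range(7):
After iteration 1: k = 0, freq = 0
After iteration 2: k = 1, freq = 1, i = 0
After iteration 3: k = 2, freq = 3, i = 1
After iteration 4: k = 3, freq = 6, i = 2
After iteration 5: k = 4, freq = 10, i = 3
After iteration 6: k = 5, freq = 15, i = 4
After iteration 7: k = 6, freq = 21, i = 5
Loop ends.

Final answer: 21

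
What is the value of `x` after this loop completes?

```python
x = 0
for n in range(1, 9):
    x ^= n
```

Let's trace through this code step by step.

Initialize: x = 0
Entering loop: for n in range(1, 9):
After iteration 1: n = 1, x = 1
After iteration 2: n = 2, x = 3
After iteration 3: n = 3, x = 0
After iteration 4: n = 4, x = 4
After iteration 5: n = 5, x = 1
After iteration 6: n = 6, x = 7
After iteration 7: n = 7, x = 0
After iteration 8: n = 8, x = 8
Loop ends.

Final answer: 8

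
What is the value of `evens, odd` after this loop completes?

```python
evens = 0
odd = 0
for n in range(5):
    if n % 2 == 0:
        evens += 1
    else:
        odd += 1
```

Let's trace through this code step by step.

Initialize: evens = 0
Initialize: odd = 0
Entering loop: for n in range(5):
After iteration 1: n = 0, evens = 1, odd = 0
After iteration 2: n = 1, evens = 1, odd = 1
After iteration 3: n = 2, evens = 2, odd = 1
After iteration 4: n = 3, evens = 2, odd = 2
After iteration 5: n = 4, evens = 3, odd = 2
Loop ends.

Final answer: 3, 2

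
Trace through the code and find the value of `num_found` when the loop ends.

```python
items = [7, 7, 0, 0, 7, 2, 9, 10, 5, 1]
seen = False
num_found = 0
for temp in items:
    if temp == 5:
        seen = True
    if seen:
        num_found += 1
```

Let's trace through this code step by step.

Initialize: items = [7, 7, 0, 0, 7, 2, 9, 10, 5, 1]
Initialize: seen = False
Initialize: num_found = 0
Entering loop: for temp in items:
After iteration 1: temp = 7, seen = False, num_found = 0
After iteration 2: temp = 7, seen = False, num_found = 0
After iteration 3: temp = 0, seen = False, num_found = 0
After iteration 4: temp = 0, seen = False, num_found = 0
After iteration 5: temp = 7, seen = False, num_found = 0
After iteration 6: temp = 2, seen = False, num_found = 0
After iteration 7: temp = 9, seen = False, num_found = 0
After iteration 8: temp = 10, seen = False, num_found = 0
After iteration 9: temp = 5, seen = True, num_found = 1
After iteration 10: temp = 1, seen = True, num_found = 2
Loop ends.

Final answer: 2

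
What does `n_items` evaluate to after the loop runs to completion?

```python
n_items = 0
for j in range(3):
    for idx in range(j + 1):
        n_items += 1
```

Let's trace through this code step by step.

Initialize: n_items = 0
Entering loop: for j in range(3):
After iteration 1: j = 0, n_items = 1, idx = 0
After iteration 2: j = 1, n_items = 3, idx = 1
After iteration 3: j = 2, n_items = 6, idx = 2
Loop ends.

Final answer: 6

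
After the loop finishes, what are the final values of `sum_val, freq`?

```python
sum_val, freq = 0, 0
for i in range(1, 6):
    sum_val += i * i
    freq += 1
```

Let's trace through this code step by step.

Initialize: sum_val = 0
Initialize: freq = 0
Entering loop: for i in range(1, 6):
After iteration 1: i = 1, sum_val = 1, freq = 1
After iteration 2: i = 2, sum_val = 5, freq = 2
After iteration 3: i = 3, sum_val = 14, freq = 3
After iteration 4: i = 4, sum_val = 30, freq = 4
After iteration 5: i = 5, sum_val = 55, freq = 5
Loop ends.

Final answer: 55, 5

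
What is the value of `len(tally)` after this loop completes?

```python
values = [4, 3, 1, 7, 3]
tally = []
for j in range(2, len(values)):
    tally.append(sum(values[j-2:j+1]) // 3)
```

Let's trace through this code step by step.

Initialize: values = [4, 3, 1, 7, 3]
Initialize: tally = []
Entering loop: for j in range(2, len(values)):
After iteration 1: j = 2, tally = [2]
After iteration 2: j = 3, tally = [2, 3]
After iteration 3: j = 4, tally = [2, 3, 3]
Loop ends.
len(tally) = 3

Final answer: 3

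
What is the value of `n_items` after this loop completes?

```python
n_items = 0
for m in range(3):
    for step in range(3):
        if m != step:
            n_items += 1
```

Let's trace through this code step by step.

Initialize: n_items = 0
Entering loop: for m in range(3):
After iteration 1: m = 0, n_items = 2
After iteration 2: m = 1, n_items = 4
After iteration 3: m = 2, n_items = 6
Loop ends.

Final answer: 6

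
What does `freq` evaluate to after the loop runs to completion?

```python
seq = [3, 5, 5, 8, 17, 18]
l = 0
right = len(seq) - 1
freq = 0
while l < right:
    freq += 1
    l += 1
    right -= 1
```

Let's trace through this code step by step.

Initialize: seq = [3, 5, 5, 8, 17, 18]
Initialize: l = 0
Initialize: right = 5
Initialize: freq = 0
Entering loop: while l < right:
After iteration 1: l = 1, right = 4, freq = 1
After iteration 2: l = 2, right = 3, freq = 2
After iteration 3: l = 3, right = 2, freq = 3
Loop ends.

Final answer: 3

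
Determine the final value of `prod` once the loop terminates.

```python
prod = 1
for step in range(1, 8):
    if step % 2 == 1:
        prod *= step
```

Let's trace through this code step by step.

Initialize: prod = 1
Entering loop: for step in range(1, 8):
After iteration 1: step = 1, prod = 1
After iteration 2: step = 2, prod = 1
After iteration 3: step = 3, prod = 3
After iteration 4: step = 4, prod = 3
After iteration 5: step = 5, prod = 15
After iteration 6: step = 6, prod = 15
After iteration 7: step = 7, prod = 105
Loop ends.

Final answer: 105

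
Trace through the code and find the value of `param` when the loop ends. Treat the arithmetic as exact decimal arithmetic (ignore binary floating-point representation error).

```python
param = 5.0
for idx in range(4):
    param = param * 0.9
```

Let's trace through this code step by step.

Initialize: param = 5.0
Entering loop: for idx in range(4):
After iteration 1: idx = 0, param = 4.5
After iteration 2: idx = 1, param = 4.05
After iteration 3: idx = 2, param = 3.645
After iteration 4: idx = 3, param = 3.2805
Loop ends.

Final answer: 3.2805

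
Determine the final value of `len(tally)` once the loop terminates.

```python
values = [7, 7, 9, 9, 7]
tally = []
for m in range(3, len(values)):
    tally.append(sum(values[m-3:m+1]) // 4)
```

Let's trace through this code step by step.

Initialize: values = [7, 7, 9, 9, 7]
Initialize: tally = []
Entering loop: for m in range(3, len(values)):
After iteration 1: m = 3, tally = [8]
After iteration 2: m = 4, tally = [8, 8]
Loop ends.
len(tally) = 2

Final answer: 2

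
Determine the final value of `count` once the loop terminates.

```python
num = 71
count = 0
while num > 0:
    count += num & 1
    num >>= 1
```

Let's trace through this code step by step.

Initialize: num = 71
Initialize: count = 0
Entering loop: while num > 0:
After iteration 1: num = 35, count = 1
After iteration 2: num = 17, count = 2
After iteration 3: num = 8, count = 3
After iteration 4: num = 4, count = 3
After iteration 5: num = 2, count = 3
After iteration 6: num = 1, count = 3
After iteration 7: num = 0, count = 4
Loop ends.

Final answer: 4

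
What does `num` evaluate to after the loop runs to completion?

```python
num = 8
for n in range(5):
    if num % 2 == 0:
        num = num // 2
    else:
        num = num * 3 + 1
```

Let's trace through this code step by step.

Initialize: num = 8
Entering loop: for n in range(5):
After iteration 1: n = 0, num = 4
After iteration 2: n = 1, num = 2
After iteration 3: n = 2, num = 1
After iteration 4: n = 3, num = 4
After iteration 5: n = 4, num = 2
Loop ends.

Final answer: 2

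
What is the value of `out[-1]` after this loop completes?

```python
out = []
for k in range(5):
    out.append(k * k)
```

Let's trace through this code step by step.

Initialize: out = []
Entering loop: for k in range(5):
After iteration 1: k = 0, out = [0]
After iteration 2: k = 1, out = [0, 1]
After iteration 3: k = 2, out = [0, 1, 4]
After iteration 4: k = 3, out = [0, 1, 4, 9]
After iteration 5: k = 4, out = [0, 1, 4, 9, 16]
Loop ends.
out[-1] = 16

Final answer: 16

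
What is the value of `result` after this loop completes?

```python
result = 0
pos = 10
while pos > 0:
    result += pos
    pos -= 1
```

Let's trace through this code step by step.

Initialize: result = 0
Initialize: pos = 10
Entering loop: while pos > 0:
After iteration 1: result = 10, pos = 9
After iteration 2: result = 19, pos = 8
After iteration 3: result = 27, pos = 7
After iteration 4: result = 34, pos = 6
After iteration 5: result = 40, pos = 5
After iteration 6: result = 45, pos = 4
After iteration 7: result = 49, pos = 3
After iteration 8: result = 52, pos = 2
After iteration 9: result = 54, pos = 1
After iteration 10: result = 55, pos = 0
Loop ends.

Final answer: 55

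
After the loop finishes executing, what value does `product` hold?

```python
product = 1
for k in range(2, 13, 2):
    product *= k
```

Let's trace through this code step by step.

Initialize: product = 1
Entering loop: for k in range(2, 13, 2):
After iteration 1: k = 2, product = 2
After iteration 2: k = 4, product = 8
After iteration 3: k = 6, product = 48
After iteration 4: k = 8, product = 384
After iteration 5: k = 10, product = 3840
After iteration 6: k = 12, product = 46080
Loop ends.

Final answer: 46080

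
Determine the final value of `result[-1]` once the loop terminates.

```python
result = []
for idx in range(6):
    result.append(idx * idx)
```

Let's trace through this code step by step.

Initialize: result = []
Entering loop: for idx in range(6):
After iteration 1: idx = 0, result = [0]
After iteration 2: idx = 1, result = [0, 1]
After iteration 3: idx = 2, result = [0, 1, 4]
After iteration 4: idx = 3, result = [0, 1, 4, 9]
After iteration 5: idx = 4, result = [0, 1, 4, 9, 16]
After iteration 6: idx = 5, result = [0, 1, 4, 9, 16, 25]
Loop ends.
result[-1] = 25

Final answer: 25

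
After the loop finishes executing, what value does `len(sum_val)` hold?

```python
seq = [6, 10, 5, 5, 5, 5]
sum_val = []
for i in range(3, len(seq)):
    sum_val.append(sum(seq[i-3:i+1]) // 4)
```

Let's trace through this code step by step.

Initialize: seq = [6, 10, 5, 5, 5, 5]
Initialize: sum_val = []
Entering loop: for i in range(3, len(seq)):
After iteration 1: i = 3, sum_val = [6]
After iteration 2: i = 4, sum_val = [6, 6]
After iteration 3: i = 5, sum_val = [6, 6, 5]
Loop ends.
len(sum_val) = 3

Final answer: 3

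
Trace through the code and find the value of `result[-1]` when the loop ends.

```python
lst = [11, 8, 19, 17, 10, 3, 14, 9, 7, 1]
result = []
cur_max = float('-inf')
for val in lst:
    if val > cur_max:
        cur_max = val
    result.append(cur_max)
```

Let's trace through this code step by step.

Initialize: lst = [11, 8, 19, 17, 10, 3, 14, 9, 7, 1]
Initialize: result = []
Initialize: cur_max = -inf
Entering loop: for val in lst:
After iteration 1: val = 11, result = [11], cur_max = 11
After iteration 2: val = 8, result = [11, 11], cur_max = 11
After iteration 3: val = 19, result = [11, 11, 19], cur_max = 19
After iteration 4: val = 17, result = [11, 11, 19, 19], cur_max = 19
After iteration 5: val = 10, result = [11, 11, 19, 19, 19], cur_max = 19
After iteration 6: val = 3, result = [11, 11, 19, 19, 19, 19], cur_max = 19
After iteration 7: val = 14, result = [11, 11, 19, 19, 19, 19, 19], cur_max = 19
After iteration 8: val = 9, result = [11, 11, 19, 19, 19, 19, 19, 19], cur_max = 19
After iteration 9: val = 7, result = [11, 11, 19, 19, 19, 19, 19, 19, 19], cur_max = 19
After iteration 10: val = 1, result = [11, 11, 19, 19, 19, 19, 19, 19, 19, 19], cur_max = 19
Loop ends.
result[-1] = 19

Final answer: 19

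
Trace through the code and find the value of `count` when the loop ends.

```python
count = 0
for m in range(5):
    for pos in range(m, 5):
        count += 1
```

Let's trace through this code step by step.

Initialize: count = 0
Entering loop: for m in range(5):
After iteration 1: m = 0, count = 5
After iteration 2: m = 1, count = 9
After iteration 3: m = 2, count = 12
After iteration 4: m = 3, count = 14
After iteration 5: m = 4, count = 15
Loop ends.

Final answer: 15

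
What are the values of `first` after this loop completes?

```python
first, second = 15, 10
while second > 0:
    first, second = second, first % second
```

Let's trace through this code step by step.

Initialize: first = 15
Initialize: second = 10
Entering loop: while second > 0:
After iteration 1: first = 10, second = 5
After iteration 2: first = 5, second = 0
Loop ends.

Final answer: 5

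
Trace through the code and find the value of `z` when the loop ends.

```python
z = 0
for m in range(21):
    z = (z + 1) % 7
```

Let's trace through this code step by step.

Initialize: z = 0
Entering loop: for m in range(21):
After iteration 1: m = 0, z = 1
After iteration 2: m = 1, z = 2
After iteration 3: m = 2, z = 3
After iteration 4: m = 3, z = 4
After iteration 5: m = 4, z = 5
After iteration 6: m = 5, z = 6
After iteration 7: m = 6, z = 0
After iteration 8: m = 7, z = 1
After iteration 9: m = 8, z = 2
After iteration 10: m = 9, z = 3
After iteration 11: m = 10, z = 4
After iteration 12: m = 11, z = 5
After iteration 13: m = 12, z = 6
After iteration 14: m = 13, z = 0
After iteration 15: m = 14, z = 1
After iteration 16: m = 15, z = 2
After iteration 17: m = 16, z = 3
After iteration 18: m = 17, z = 4
After iteration 19: m = 18, z = 5
After iteration 20: m = 19, z = 6
After iteration 21: m = 20, z = 0
Loop ends.

Final answer: 0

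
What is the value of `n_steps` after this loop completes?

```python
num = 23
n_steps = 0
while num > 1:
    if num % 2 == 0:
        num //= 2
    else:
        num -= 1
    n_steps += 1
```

Let's trace through this code step by step.

Initialize: num = 23
Initialize: n_steps = 0
Entering loop: while num > 1:
After iteration 1: num = 22, n_steps = 1
After iteration 2: num = 11, n_steps = 2
After iteration 3: num = 10, n_steps = 3
After iteration 4: num = 5, n_steps = 4
After iteration 5: num = 4, n_steps = 5
After iteration 6: num = 2, n_steps = 6
After iteration 7: num = 1, n_steps = 7
Loop ends.

Final answer: 7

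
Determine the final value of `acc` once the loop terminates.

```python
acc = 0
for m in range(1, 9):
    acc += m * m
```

Let's trace through this code step by step.

Initialize: acc = 0
Entering loop: for m in range(1, 9):
After iteration 1: m = 1, acc = 1
After iteration 2: m = 2, acc = 5
After iteration 3: m = 3, acc = 14
After iteration 4: m = 4, acc = 30
After iteration 5: m = 5, acc = 55
After iteration 6: m = 6, acc = 91
After iteration 7: m = 7, acc = 140
After iteration 8: m = 8, acc = 204
Loop ends.

Final answer: 204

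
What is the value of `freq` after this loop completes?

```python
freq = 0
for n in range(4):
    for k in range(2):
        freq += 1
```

Let's trace through this code step by step.

Initialize: freq = 0
Entering loop: for n in range(4):
After iteration 1: n = 0, freq = 2
After iteration 2: n = 1, freq = 4
After iteration 3: n = 2, freq = 6
After iteration 4: n = 3, freq = 8
Loop ends.

Final answer: 8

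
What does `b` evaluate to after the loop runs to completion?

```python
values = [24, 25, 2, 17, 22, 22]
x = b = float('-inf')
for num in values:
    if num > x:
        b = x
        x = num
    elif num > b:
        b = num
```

Let's trace through this code step by step.

Initialize: values = [24, 25, 2, 17, 22, 22]
Initialize: x = -inf
Initialize: b = -inf
Entering loop: for num in values:
After iteration 1: num = 24, x = 24, b = -inf
After iteration 2: num = 25, x = 25, b = 24
After iteration 3: num = 2, x = 25, b = 24
After iteration 4: num = 17, x = 25, b = 24
After iteration 5: num = 22, x = 25, b = 24
After iteration 6: num = 22, x = 25, b = 24
Loop ends.

Final answer: 24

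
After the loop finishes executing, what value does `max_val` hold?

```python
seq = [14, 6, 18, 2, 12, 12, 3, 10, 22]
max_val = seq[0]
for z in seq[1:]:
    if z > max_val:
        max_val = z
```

Let's trace through this code step by step.

Initialize: seq = [14, 6, 18, 2, 12, 12, 3, 10, 22]
Initialize: max_val = 14
Entering loop: for z in seq[1:]:
After iteration 1: z = 6, max_val = 14
After iteration 2: z = 18, max_val = 18
After iteration 3: z = 2, max_val = 18
After iteration 4: z = 12, max_val = 18
After iteration 5: z = 12, max_val = 18
After iteration 6: z = 3, max_val = 18
After iteration 7: z = 10, max_val = 18
After iteration 8: z = 22, max_val = 22
Loop ends.

Final answer: 22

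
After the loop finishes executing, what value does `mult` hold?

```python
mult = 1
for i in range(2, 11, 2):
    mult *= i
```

Let's trace through this code step by step.

Initialize: mult = 1
Entering loop: for i in range(2, 11, 2):
After iteration 1: i = 2, mult = 2
After iteration 2: i = 4, mult = 8
After iteration 3: i = 6, mult = 48
After iteration 4: i = 8, mult = 384
After iteration 5: i = 10, mult = 3840
Loop ends.

Final answer: 3840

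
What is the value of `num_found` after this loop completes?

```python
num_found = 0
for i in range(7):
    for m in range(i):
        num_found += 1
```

Let's trace through this code step by step.

Initialize: num_found = 0
Entering loop: for i in range(7):
After iteration 1: i = 0, num_found = 0
After iteration 2: i = 1, num_found = 1, m = 0
After iteration 3: i = 2, num_found = 3, m = 1
After iteration 4: i = 3, num_found = 6, m = 2
After iteration 5: i = 4, num_found = 10, m = 3
After iteration 6: i = 5, num_found = 15, m = 4
After iteration 7: i = 6, num_found = 21, m = 5
Loop ends.

Final answer: 21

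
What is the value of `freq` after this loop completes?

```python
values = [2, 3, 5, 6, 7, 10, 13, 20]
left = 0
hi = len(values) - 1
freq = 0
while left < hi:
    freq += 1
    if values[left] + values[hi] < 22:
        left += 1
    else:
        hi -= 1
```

Let's trace through this code step by step.

Initialize: values = [2, 3, 5, 6, 7, 10, 13, 20]
Initialize: left = 0
Initialize: hi = 7
Initialize: freq = 0
Entering loop: while left < hi:
After iteration 1: left = 0, hi = 6, freq = 1
After iteration 2: left = 1, hi = 6, freq = 2
After iteration 3: left = 2, hi = 6, freq = 3
After iteration 4: left = 3, hi = 6, freq = 4
After iteration 5: left = 4, hi = 6, freq = 5
After iteration 6: left = 5, hi = 6, freq = 6
After iteration 7: left = 5, hi = 5, freq = 7
Loop ends.

Final answer: 7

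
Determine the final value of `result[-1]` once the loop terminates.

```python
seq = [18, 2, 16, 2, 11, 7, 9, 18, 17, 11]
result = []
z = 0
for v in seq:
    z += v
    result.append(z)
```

Let's trace through this code step by step.

Initialize: seq = [18, 2, 16, 2, 11, 7, 9, 18, 17, 11]
Initialize: result = []
Initialize: z = 0
Entering loop: for v in seq:
After iteration 1: v = 18, result = [18], z = 18
After iteration 2: v = 2, result = [18, 20], z = 20
After iteration 3: v = 16, result = [18, 20, 36], z = 36
After iteration 4: v = 2, result = [18, 20, 36, 38], z = 38
After iteration 5: v = 11, result = [18, 20, 36, 38, 49], z = 49
After iteration 6: v = 7, result = [18, 20, 36, 38, 49, 56], z = 56
After iteration 7: v = 9, result = [18, 20, 36, 38, 49, 56, 65], z = 65
After iteration 8: v = 18, result = [18, 20, 36, 38, 49, 56, 65, 83], z = 83
After iteration 9: v = 17, result = [18, 20, 36, 38, 49, 56, 65, 83, 100], z = 100
After iteration 10: v = 11, result = [18, 20, 36, 38, 49, 56, 65, 83, 100, 111], z = 111
Loop ends.
result[-1] = 111

Final answer: 111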